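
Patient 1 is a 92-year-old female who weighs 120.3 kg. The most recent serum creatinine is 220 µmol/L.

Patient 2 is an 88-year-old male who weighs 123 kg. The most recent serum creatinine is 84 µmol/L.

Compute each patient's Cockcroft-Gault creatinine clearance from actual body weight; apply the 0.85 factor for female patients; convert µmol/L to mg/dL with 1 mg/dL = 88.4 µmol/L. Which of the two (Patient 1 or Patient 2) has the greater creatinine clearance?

Patient 1: SCr = 220 / 88.4 = 2.489 mg/dL
Patient 1: CrCl = (140 − 92) × 120.3 / (72 × 2.489) × 0.85 = 5774.4 / 179.21 × 0.85 ≈ 27.4 mL/min
Patient 2: SCr = 84 / 88.4 = 0.95 mg/dL
Patient 2: CrCl = (140 − 88) × 123 / (72 × 0.95) = 6396.0 / 68.40 ≈ 93.5 mL/min
27.4 vs 93.5 mL/min → Patient 2 is higher.

Patient 2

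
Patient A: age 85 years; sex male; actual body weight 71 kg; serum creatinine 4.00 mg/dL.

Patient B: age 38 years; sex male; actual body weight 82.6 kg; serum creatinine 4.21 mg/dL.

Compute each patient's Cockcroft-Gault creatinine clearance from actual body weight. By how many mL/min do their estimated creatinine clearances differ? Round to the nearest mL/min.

Patient A: CrCl = (140 − 85) × 71 / (72 × 4) = 3905.0 / 288.00 ≈ 13.6 mL/min
Patient B: CrCl = (140 − 38) × 82.6 / (72 × 4.21) = 8425.2 / 303.12 ≈ 27.8 mL/min
|13.6 − 27.8| = 14.2 mL/min

14 mL/min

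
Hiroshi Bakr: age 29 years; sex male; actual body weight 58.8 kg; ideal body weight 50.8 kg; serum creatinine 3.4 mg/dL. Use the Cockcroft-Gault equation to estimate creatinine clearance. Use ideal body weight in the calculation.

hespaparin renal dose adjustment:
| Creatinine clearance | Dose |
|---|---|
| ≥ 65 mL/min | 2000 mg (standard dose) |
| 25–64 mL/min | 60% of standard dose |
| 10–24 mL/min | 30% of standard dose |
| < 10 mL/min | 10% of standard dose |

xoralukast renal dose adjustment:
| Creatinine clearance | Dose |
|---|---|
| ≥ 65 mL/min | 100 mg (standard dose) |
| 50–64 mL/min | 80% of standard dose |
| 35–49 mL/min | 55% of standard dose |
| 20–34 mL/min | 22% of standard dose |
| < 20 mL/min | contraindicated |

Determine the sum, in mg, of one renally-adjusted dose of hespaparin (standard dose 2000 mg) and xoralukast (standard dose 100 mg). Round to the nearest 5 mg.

620 mg

CrCl = (140 − 29) × 50.8 / (72 × 3.4) = 5638.8 / 244.80 ≈ 23.0 mL/min
CrCl ≈ 23 mL/min.
hespaparin: 10–24 mL/min → 30% of 2000 mg = 600 mg.
xoralukast: 20–34 mL/min → 22% of 100 mg = 22 mg.
Total = 600 + 22 = 622 mg.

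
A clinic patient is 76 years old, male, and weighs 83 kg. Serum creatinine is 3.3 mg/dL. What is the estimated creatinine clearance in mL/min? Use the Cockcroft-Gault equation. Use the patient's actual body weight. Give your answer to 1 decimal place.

CrCl = (140 − 76) × 83 / (72 × 3.3) = 5312.0 / 237.60 ≈ 22.4 mL/min

22.4 mL/min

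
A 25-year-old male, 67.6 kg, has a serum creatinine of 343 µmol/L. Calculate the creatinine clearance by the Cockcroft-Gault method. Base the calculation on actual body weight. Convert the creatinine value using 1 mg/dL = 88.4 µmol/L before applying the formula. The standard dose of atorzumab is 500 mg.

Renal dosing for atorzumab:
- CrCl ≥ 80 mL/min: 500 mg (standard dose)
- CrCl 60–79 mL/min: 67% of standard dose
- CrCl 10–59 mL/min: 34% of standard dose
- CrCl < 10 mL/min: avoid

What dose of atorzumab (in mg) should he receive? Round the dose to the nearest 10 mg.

SCr = 343 / 88.4 = 3.88 mg/dL
CrCl = (140 − 25) × 67.6 / (72 × 3.88) = 7774.0 / 279.36 ≈ 27.8 mL/min
CrCl ≈ 28 mL/min → bracket 10–59 mL/min.
34% of 500 mg = 170 mg

170 mg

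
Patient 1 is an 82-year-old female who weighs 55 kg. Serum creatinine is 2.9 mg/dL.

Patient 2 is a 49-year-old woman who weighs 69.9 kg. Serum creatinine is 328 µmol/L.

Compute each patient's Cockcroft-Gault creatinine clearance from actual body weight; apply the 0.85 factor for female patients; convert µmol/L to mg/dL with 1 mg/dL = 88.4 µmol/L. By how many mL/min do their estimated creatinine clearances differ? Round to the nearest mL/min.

Patient 1: CrCl = (140 − 82) × 55 / (72 × 2.9) × 0.85 = 3190.0 / 208.80 × 0.85 ≈ 13.0 mL/min
Patient 2: SCr = 328 / 88.4 = 3.71 mg/dL
Patient 2: CrCl = (140 − 49) × 69.9 / (72 × 3.71) × 0.85 = 6360.9 / 267.12 × 0.85 ≈ 20.2 mL/min
|13.0 − 20.2| = 7.2 mL/min

7 mL/min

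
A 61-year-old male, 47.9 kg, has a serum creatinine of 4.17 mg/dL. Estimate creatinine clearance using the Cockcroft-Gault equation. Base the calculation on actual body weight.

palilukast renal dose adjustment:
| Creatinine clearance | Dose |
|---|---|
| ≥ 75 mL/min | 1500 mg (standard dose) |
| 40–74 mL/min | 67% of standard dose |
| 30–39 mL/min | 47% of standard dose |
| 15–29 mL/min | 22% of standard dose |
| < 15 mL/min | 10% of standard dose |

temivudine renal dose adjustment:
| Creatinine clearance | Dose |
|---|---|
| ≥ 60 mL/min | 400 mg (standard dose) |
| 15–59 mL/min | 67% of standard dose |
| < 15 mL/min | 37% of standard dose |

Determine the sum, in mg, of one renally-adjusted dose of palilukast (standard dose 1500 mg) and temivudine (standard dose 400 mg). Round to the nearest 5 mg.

CrCl = (140 − 61) × 47.9 / (72 × 4.17) = 3784.1 / 300.24 ≈ 12.6 mL/min
CrCl ≈ 13 mL/min.
palilukast: < 15 mL/min → 10% of 1500 mg = 150 mg.
temivudine: < 15 mL/min → 37% of 400 mg = 148 mg.
Total = 150 + 148 = 298 mg.

300 mg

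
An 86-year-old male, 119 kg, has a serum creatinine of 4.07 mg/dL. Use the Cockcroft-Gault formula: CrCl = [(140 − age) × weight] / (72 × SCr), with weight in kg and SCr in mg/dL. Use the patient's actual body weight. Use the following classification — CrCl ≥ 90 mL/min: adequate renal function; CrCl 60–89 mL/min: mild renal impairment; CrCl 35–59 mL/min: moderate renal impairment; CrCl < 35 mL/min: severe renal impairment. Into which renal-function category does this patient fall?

CrCl = (140 − 86) × 119 / (72 × 4.07) = 6426.0 / 293.04 ≈ 21.9 mL/min
22 mL/min falls in the 'severe renal impairment' range.

severe renal impairment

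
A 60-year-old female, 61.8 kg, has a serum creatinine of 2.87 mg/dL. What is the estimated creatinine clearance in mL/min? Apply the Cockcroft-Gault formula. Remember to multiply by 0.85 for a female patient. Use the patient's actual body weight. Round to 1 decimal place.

20.3 mL/min

CrCl = (140 − 60) × 61.8 / (72 × 2.87) × 0.85 = 4944.0 / 206.64 × 0.85 ≈ 20.3 mL/min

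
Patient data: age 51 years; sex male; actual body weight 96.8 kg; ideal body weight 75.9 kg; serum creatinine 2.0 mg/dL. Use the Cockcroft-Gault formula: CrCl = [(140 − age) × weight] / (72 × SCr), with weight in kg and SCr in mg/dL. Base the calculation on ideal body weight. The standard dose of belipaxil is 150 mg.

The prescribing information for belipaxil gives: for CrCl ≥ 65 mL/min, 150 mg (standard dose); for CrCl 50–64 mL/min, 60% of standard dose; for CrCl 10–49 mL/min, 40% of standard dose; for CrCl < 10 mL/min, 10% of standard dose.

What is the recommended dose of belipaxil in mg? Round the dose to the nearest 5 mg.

60 mg

CrCl = (140 − 51) × 75.9 / (72 × 2) = 6755.1 / 144.00 ≈ 46.9 mL/min
CrCl ≈ 47 mL/min → bracket 10–49 mL/min.
40% of 150 mg = 60 mg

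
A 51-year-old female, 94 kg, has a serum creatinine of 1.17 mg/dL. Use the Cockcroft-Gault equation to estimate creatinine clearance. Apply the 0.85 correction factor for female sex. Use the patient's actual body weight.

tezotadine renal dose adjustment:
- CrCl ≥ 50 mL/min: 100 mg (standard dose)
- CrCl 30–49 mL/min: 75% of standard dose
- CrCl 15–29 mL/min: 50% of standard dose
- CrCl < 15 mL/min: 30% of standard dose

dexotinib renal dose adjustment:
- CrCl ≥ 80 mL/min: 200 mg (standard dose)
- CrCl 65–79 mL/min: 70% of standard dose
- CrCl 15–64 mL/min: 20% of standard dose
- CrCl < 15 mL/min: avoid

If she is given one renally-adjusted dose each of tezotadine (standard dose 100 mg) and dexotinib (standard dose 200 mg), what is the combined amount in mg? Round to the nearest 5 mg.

CrCl = (140 − 51) × 94 / (72 × 1.17) × 0.85 = 8366.0 / 84.24 × 0.85 ≈ 84.4 mL/min
CrCl ≈ 84 mL/min.
tezotadine: ≥ 50 mL/min → 100% of 100 mg = 100 mg.
dexotinib: ≥ 80 mL/min → 100% of 200 mg = 200 mg.
Total = 100 + 200 = 300 mg.

300 mg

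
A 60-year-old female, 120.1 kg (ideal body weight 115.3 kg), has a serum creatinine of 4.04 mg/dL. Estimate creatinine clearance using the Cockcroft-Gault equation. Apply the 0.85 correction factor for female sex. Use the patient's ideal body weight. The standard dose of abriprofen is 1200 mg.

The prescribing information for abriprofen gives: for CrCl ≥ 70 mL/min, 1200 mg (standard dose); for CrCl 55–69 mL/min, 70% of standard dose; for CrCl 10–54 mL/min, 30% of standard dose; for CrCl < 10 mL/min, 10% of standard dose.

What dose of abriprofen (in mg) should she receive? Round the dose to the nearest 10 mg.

360 mg

CrCl = (140 − 60) × 115.3 / (72 × 4.04) × 0.85 = 9224.0 / 290.88 × 0.85 ≈ 27.0 mL/min
CrCl ≈ 27 mL/min → bracket 10–54 mL/min.
30% of 1200 mg = 360 mg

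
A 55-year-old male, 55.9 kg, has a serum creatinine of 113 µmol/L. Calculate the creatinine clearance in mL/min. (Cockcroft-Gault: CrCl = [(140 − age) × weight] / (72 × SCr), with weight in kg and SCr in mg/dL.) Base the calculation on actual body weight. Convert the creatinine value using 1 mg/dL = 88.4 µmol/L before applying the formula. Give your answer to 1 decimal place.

SCr = 113 / 88.4 = 1.278 mg/dL
CrCl = (140 − 55) × 55.9 / (72 × 1.278) = 4751.5 / 92.02 ≈ 51.6 mL/min

51.6 mL/min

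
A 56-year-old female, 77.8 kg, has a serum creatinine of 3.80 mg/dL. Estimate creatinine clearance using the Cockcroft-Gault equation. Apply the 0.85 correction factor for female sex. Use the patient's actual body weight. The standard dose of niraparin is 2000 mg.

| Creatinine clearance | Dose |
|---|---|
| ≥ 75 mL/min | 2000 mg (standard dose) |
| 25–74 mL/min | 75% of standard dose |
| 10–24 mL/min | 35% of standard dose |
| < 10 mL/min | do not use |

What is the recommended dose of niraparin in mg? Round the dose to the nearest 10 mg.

CrCl = (140 − 56) × 77.8 / (72 × 3.8) × 0.85 = 6535.2 / 273.60 × 0.85 ≈ 20.3 mL/min
CrCl ≈ 20 mL/min → bracket 10–24 mL/min.
35% of 2000 mg = 700 mg

700 mg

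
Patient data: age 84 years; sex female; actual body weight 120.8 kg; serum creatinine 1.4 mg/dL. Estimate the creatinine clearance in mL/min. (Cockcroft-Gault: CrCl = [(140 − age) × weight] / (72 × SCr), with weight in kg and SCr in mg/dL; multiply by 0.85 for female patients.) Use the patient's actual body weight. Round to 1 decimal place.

CrCl = (140 − 84) × 120.8 / (72 × 1.4) × 0.85 = 6764.8 / 100.80 × 0.85 ≈ 57.0 mL/min

57.0 mL/min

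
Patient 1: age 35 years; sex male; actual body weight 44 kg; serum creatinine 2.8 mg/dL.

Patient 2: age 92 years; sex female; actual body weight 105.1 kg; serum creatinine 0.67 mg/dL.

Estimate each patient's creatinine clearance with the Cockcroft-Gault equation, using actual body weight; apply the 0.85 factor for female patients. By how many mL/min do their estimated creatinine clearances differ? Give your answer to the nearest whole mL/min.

66 mL/min

Patient 1: CrCl = (140 − 35) × 44 / (72 × 2.8) = 4620.0 / 201.60 ≈ 22.9 mL/min
Patient 2: CrCl = (140 − 92) × 105.1 / (72 × 0.67) × 0.85 = 5044.8 / 48.24 × 0.85 ≈ 88.9 mL/min
|22.9 − 88.9| = 66.0 mL/min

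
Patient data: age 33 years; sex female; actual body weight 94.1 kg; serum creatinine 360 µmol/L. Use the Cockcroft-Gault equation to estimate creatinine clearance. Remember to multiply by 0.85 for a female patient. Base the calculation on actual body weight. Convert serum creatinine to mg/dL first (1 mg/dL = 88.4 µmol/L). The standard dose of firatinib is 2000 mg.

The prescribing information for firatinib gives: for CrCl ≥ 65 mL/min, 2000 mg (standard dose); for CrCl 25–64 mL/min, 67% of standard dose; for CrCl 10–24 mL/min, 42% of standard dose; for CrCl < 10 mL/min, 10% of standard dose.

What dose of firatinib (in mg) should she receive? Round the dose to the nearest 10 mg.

SCr = 360 / 88.4 = 4.072 mg/dL
CrCl = (140 − 33) × 94.1 / (72 × 4.072) × 0.85 = 10068.7 / 293.18 × 0.85 ≈ 29.2 mL/min
CrCl ≈ 29 mL/min → bracket 25–64 mL/min.
67% of 2000 mg = 1340 mg

1340 mg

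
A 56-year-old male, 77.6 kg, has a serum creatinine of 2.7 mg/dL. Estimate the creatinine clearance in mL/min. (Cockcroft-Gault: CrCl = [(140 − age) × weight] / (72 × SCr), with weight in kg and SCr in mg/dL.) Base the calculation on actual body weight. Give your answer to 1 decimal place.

CrCl = (140 − 56) × 77.6 / (72 × 2.7) = 6518.4 / 194.40 ≈ 33.5 mL/min

33.5 mL/min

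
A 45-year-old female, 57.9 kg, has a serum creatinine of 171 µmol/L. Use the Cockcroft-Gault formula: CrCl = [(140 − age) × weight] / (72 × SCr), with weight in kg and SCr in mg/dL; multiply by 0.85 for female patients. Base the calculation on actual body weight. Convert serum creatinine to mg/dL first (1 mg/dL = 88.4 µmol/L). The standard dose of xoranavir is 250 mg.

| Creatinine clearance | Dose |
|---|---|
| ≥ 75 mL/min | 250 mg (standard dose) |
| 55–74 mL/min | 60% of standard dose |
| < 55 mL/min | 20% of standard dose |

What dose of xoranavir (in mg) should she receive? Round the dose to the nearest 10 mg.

SCr = 171 / 88.4 = 1.934 mg/dL
CrCl = (140 − 45) × 57.9 / (72 × 1.934) × 0.85 = 5500.5 / 139.25 × 0.85 ≈ 33.6 mL/min
CrCl ≈ 34 mL/min → bracket < 55 mL/min.
20% of 250 mg = 50 mg

50 mg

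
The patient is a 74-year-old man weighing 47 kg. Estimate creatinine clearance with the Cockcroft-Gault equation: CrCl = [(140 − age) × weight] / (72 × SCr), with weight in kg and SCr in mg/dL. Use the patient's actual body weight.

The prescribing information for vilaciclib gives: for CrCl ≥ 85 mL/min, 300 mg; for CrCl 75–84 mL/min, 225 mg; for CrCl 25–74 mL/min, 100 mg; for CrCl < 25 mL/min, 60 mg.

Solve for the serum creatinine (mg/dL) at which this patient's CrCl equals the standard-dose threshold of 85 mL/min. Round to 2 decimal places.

Standard dose requires CrCl ≥ 85 mL/min.
Set (140 − 74) × 47 / (72 × SCr) = 85
SCr = (140 − 74) × 47 / (72 × 85) = 0.507 mg/dL

0.51 mg/dL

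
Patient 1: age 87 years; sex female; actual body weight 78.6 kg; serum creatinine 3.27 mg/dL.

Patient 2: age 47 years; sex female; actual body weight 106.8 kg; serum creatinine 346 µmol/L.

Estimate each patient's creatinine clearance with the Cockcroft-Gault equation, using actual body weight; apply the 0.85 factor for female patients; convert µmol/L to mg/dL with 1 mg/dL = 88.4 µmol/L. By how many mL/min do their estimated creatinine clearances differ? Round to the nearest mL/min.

Patient 1: CrCl = (140 − 87) × 78.6 / (72 × 3.27) × 0.85 = 4165.8 / 235.44 × 0.85 ≈ 15.0 mL/min
Patient 2: SCr = 346 / 88.4 = 3.914 mg/dL
Patient 2: CrCl = (140 − 47) × 106.8 / (72 × 3.914) × 0.85 = 9932.4 / 281.81 × 0.85 ≈ 30.0 mL/min
|15.0 − 30.0| = 15.0 mL/min

15 mL/min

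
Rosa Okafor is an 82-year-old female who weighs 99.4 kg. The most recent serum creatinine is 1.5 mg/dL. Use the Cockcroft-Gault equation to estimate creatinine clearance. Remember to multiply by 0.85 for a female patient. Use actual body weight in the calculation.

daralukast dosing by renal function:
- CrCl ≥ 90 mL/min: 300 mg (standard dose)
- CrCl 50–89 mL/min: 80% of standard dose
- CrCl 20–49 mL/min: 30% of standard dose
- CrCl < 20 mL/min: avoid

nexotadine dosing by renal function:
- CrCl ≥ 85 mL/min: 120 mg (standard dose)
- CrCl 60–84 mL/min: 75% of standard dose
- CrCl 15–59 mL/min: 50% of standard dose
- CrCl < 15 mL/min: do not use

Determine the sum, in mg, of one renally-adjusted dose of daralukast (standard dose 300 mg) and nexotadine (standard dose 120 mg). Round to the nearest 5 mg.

150 mg

CrCl = (140 − 82) × 99.4 / (72 × 1.5) × 0.85 = 5765.2 / 108.00 × 0.85 ≈ 45.4 mL/min
CrCl ≈ 45 mL/min.
daralukast: 20–49 mL/min → 30% of 300 mg = 90 mg.
nexotadine: 15–59 mL/min → 50% of 120 mg = 60 mg.
Total = 90 + 60 = 150 mg.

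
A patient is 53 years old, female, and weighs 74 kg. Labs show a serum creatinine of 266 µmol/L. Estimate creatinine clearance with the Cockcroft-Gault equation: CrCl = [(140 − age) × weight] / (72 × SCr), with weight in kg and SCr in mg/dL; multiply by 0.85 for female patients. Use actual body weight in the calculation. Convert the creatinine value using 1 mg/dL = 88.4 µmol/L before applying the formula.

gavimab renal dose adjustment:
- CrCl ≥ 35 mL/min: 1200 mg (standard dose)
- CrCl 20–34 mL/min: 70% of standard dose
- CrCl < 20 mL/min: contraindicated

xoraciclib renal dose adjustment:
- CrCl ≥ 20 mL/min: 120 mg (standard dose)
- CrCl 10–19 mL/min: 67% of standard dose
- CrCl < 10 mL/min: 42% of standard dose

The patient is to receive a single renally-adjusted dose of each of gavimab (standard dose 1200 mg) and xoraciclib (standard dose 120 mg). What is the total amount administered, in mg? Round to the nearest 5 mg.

960 mg

SCr = 266 / 88.4 = 3.009 mg/dL
CrCl = (140 − 53) × 74 / (72 × 3.009) × 0.85 = 6438.0 / 216.65 × 0.85 ≈ 25.3 mL/min
CrCl ≈ 25 mL/min.
gavimab: 20–34 mL/min → 70% of 1200 mg = 840 mg.
xoraciclib: ≥ 20 mL/min → 100% of 120 mg = 120 mg.
Total = 840 + 120 = 960 mg.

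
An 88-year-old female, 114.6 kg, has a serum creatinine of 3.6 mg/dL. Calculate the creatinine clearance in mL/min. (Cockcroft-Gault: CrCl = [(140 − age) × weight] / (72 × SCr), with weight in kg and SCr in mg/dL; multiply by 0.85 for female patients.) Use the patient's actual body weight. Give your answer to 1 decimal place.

19.5 mL/min

CrCl = (140 − 88) × 114.6 / (72 × 3.6) × 0.85 = 5959.2 / 259.20 × 0.85 ≈ 19.5 mL/min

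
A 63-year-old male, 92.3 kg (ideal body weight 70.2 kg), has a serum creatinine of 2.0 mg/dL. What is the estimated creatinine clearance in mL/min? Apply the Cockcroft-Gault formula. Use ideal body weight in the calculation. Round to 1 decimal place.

37.5 mL/min

CrCl = (140 − 63) × 70.2 / (72 × 2) = 5405.4 / 144.00 ≈ 37.5 mL/min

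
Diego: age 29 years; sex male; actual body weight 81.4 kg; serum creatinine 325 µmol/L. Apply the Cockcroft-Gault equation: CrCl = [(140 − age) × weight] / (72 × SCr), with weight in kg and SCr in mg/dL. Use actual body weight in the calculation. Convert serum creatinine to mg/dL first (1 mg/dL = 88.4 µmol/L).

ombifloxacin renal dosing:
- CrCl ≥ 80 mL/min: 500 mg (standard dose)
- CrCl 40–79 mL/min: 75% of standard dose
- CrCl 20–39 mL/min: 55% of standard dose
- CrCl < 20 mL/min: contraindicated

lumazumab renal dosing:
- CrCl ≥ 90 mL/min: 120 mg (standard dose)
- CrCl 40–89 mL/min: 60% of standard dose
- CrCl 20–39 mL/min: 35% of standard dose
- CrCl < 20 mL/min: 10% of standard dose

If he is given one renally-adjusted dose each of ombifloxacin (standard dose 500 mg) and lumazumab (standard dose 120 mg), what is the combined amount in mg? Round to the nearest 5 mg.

SCr = 325 / 88.4 = 3.676 mg/dL
CrCl = (140 − 29) × 81.4 / (72 × 3.676) = 9035.4 / 264.67 ≈ 34.1 mL/min
CrCl ≈ 34 mL/min.
ombifloxacin: 20–39 mL/min → 55% of 500 mg = 275 mg.
lumazumab: 20–39 mL/min → 35% of 120 mg = 42 mg.
Total = 275 + 42 = 317 mg.

315 mg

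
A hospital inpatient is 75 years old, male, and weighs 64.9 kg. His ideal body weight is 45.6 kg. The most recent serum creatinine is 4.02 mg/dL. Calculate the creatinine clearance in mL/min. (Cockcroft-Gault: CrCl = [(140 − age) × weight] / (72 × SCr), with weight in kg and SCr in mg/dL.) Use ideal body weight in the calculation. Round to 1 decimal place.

10.2 mL/min

CrCl = (140 − 75) × 45.6 / (72 × 4.02) = 2964.0 / 289.44 ≈ 10.2 mL/min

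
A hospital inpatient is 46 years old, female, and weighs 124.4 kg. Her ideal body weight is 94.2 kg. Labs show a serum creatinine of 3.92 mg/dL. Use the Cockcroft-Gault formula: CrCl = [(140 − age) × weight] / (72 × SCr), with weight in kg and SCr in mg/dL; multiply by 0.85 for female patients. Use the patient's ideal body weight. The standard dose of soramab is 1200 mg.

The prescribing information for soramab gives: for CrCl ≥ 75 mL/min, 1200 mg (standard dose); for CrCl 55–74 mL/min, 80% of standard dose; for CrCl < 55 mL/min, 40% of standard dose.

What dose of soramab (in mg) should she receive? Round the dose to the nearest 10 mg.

CrCl = (140 − 46) × 94.2 / (72 × 3.92) × 0.85 = 8854.8 / 282.24 × 0.85 ≈ 26.7 mL/min
CrCl ≈ 27 mL/min → bracket < 55 mL/min.
40% of 1200 mg = 480 mg

480 mg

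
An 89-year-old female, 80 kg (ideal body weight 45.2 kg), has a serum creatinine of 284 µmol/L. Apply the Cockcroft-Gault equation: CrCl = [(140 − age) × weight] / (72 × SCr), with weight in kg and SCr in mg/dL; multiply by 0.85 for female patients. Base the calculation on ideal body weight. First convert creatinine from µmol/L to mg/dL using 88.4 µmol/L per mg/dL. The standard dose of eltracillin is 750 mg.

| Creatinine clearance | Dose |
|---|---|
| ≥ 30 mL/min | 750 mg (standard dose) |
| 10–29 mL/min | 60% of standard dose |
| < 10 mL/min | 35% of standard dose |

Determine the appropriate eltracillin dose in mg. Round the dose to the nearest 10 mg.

260 mg

SCr = 284 / 88.4 = 3.213 mg/dL
CrCl = (140 − 89) × 45.2 / (72 × 3.213) × 0.85 = 2305.2 / 231.34 × 0.85 ≈ 8.5 mL/min
CrCl ≈ 8 mL/min → bracket < 10 mL/min.
35% of 750 mg = 262.5 mg → 260 mg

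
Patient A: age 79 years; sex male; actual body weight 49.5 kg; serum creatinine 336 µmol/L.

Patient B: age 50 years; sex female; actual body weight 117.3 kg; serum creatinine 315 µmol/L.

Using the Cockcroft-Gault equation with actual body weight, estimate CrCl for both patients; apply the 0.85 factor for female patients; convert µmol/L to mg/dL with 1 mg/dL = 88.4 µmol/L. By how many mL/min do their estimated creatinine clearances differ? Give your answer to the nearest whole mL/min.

Patient A: SCr = 336 / 88.4 = 3.801 mg/dL
Patient A: CrCl = (140 − 79) × 49.5 / (72 × 3.801) = 3019.5 / 273.67 ≈ 11.0 mL/min
Patient B: SCr = 315 / 88.4 = 3.563 mg/dL
Patient B: CrCl = (140 − 50) × 117.3 / (72 × 3.563) × 0.85 = 10557.0 / 256.54 × 0.85 ≈ 35.0 mL/min
|11.0 − 35.0| = 24.0 mL/min

24 mL/min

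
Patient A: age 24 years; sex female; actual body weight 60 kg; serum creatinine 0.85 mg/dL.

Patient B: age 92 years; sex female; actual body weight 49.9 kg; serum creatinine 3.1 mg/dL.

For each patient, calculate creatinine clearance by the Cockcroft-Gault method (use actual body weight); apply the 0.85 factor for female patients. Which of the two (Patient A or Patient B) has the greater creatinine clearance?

Patient A: CrCl = (140 − 24) × 60 / (72 × 0.85) × 0.85 = 6960.0 / 61.20 × 0.85 ≈ 96.7 mL/min
Patient B: CrCl = (140 − 92) × 49.9 / (72 × 3.1) × 0.85 = 2395.2 / 223.20 × 0.85 ≈ 9.1 mL/min
96.7 vs 9.1 mL/min → Patient A is higher.

Patient A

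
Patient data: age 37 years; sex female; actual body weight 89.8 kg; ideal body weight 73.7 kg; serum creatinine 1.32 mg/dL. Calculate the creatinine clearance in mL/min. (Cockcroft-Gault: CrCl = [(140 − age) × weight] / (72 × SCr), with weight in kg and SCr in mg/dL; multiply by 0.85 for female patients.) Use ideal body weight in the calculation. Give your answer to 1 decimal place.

67.9 mL/min

CrCl = (140 − 37) × 73.7 / (72 × 1.32) × 0.85 = 7591.1 / 95.04 × 0.85 ≈ 67.9 mL/min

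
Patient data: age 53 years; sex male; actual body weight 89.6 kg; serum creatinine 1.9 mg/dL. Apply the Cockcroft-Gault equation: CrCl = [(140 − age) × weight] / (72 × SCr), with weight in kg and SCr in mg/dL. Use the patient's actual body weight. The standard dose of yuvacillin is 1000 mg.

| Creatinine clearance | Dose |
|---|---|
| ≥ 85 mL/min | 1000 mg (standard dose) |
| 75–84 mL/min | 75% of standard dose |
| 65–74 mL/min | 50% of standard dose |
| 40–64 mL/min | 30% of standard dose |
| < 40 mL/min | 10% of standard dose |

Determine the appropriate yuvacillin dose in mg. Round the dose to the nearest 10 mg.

CrCl = (140 − 53) × 89.6 / (72 × 1.9) = 7795.2 / 136.80 ≈ 57.0 mL/min
CrCl ≈ 57 mL/min → bracket 40–64 mL/min.
30% of 1000 mg = 300 mg

300 mg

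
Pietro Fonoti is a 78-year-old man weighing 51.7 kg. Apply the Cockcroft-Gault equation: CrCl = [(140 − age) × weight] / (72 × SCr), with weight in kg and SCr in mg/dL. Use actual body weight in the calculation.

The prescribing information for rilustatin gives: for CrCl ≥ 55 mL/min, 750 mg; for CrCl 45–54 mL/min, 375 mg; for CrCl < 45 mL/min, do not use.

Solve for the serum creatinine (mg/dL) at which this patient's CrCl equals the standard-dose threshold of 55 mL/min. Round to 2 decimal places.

Standard dose requires CrCl ≥ 55 mL/min.
Set (140 − 78) × 51.7 / (72 × SCr) = 55
SCr = (140 − 78) × 51.7 / (72 × 55) = 0.809 mg/dL

0.81 mg/dL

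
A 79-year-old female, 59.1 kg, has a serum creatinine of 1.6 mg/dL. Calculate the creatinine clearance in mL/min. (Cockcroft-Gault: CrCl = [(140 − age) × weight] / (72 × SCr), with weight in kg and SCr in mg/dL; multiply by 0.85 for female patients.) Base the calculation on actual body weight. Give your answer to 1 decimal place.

CrCl = (140 − 79) × 59.1 / (72 × 1.6) × 0.85 = 3605.1 / 115.20 × 0.85 ≈ 26.6 mL/min

26.6 mL/min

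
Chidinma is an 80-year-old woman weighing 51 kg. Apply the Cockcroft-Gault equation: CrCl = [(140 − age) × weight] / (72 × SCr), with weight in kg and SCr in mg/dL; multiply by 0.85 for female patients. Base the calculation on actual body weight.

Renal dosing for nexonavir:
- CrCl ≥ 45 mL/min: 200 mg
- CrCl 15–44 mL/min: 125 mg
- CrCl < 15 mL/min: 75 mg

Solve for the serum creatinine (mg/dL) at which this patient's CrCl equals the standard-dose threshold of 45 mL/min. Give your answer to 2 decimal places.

Standard dose requires CrCl ≥ 45 mL/min.
Set (140 − 80) × 51 × 0.85 / (72 × SCr) = 45
SCr = (140 − 80) × 51 × 0.85 / (72 × 45) = 0.803 mg/dL

0.80 mg/dL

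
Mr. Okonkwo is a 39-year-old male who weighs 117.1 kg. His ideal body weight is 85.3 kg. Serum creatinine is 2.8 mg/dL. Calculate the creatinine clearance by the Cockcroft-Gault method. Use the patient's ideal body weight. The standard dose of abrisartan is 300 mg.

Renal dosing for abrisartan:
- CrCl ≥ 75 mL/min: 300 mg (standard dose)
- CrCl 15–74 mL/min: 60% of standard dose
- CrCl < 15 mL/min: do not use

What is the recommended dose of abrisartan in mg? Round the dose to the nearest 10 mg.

180 mg

CrCl = (140 − 39) × 85.3 / (72 × 2.8) = 8615.3 / 201.60 ≈ 42.7 mL/min
CrCl ≈ 43 mL/min → bracket 15–74 mL/min.
60% of 300 mg = 180 mg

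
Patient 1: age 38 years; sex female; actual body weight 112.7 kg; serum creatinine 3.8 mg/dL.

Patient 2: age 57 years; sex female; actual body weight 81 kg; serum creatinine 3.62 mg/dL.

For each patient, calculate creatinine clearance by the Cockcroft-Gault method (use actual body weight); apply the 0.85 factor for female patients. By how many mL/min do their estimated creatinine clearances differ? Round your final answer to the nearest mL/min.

14 mL/min

Patient 1: CrCl = (140 − 38) × 112.7 / (72 × 3.8) × 0.85 = 11495.4 / 273.60 × 0.85 ≈ 35.7 mL/min
Patient 2: CrCl = (140 − 57) × 81 / (72 × 3.62) × 0.85 = 6723.0 / 260.64 × 0.85 ≈ 21.9 mL/min
|35.7 − 21.9| = 13.8 mL/min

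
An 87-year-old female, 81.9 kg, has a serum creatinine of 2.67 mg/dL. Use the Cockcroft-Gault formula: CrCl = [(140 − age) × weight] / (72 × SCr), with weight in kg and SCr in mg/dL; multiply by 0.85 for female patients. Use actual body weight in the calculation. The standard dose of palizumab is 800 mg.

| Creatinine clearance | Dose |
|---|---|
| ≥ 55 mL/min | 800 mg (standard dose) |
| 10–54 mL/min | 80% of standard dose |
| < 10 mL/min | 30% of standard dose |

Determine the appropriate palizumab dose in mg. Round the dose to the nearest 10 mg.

CrCl = (140 − 87) × 81.9 / (72 × 2.67) × 0.85 = 4340.7 / 192.24 × 0.85 ≈ 19.2 mL/min
CrCl ≈ 19 mL/min → bracket 10–54 mL/min.
80% of 800 mg = 640 mg

640 mg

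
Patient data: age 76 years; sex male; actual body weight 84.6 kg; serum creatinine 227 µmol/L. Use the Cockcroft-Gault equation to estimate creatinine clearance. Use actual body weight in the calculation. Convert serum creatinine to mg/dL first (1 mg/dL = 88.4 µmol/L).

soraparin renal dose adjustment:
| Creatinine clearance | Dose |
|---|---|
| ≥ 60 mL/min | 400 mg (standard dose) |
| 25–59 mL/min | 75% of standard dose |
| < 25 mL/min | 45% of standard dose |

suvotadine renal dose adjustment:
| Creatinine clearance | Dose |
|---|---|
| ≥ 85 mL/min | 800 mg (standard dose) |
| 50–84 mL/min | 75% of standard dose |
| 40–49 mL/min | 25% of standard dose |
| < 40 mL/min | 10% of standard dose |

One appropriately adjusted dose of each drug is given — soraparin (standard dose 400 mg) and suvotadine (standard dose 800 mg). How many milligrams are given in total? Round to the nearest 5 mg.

380 mg

SCr = 227 / 88.4 = 2.568 mg/dL
CrCl = (140 − 76) × 84.6 / (72 × 2.568) = 5414.4 / 184.90 ≈ 29.3 mL/min
CrCl ≈ 29 mL/min.
soraparin: 25–59 mL/min → 75% of 400 mg = 300 mg.
suvotadine: < 40 mL/min → 10% of 800 mg = 80 mg.
Total = 300 + 80 = 380 mg.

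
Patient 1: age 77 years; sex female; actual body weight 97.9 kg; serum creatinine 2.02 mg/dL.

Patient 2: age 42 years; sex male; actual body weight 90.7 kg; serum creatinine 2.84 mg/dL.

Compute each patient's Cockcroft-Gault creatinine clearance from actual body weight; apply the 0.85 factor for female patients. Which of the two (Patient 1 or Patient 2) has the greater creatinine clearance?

Patient 2

Patient 1: CrCl = (140 − 77) × 97.9 / (72 × 2.02) × 0.85 = 6167.7 / 145.44 × 0.85 ≈ 36.0 mL/min
Patient 2: CrCl = (140 − 42) × 90.7 / (72 × 2.84) = 8888.6 / 204.48 ≈ 43.5 mL/min
36.0 vs 43.5 mL/min → Patient 2 is higher.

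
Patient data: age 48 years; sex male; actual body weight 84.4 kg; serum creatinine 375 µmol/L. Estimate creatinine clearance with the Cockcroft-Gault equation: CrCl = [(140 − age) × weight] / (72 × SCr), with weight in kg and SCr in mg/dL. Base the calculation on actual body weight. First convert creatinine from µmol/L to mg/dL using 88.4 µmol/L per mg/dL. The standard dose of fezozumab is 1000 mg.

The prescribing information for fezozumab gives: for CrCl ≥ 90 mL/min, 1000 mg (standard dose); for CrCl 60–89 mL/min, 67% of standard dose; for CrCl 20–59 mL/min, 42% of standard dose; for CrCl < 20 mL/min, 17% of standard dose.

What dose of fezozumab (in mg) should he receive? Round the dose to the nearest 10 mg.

420 mg

SCr = 375 / 88.4 = 4.242 mg/dL
CrCl = (140 − 48) × 84.4 / (72 × 4.242) = 7764.8 / 305.42 ≈ 25.4 mL/min
CrCl ≈ 25 mL/min → bracket 20–59 mL/min.
42% of 1000 mg = 420 mg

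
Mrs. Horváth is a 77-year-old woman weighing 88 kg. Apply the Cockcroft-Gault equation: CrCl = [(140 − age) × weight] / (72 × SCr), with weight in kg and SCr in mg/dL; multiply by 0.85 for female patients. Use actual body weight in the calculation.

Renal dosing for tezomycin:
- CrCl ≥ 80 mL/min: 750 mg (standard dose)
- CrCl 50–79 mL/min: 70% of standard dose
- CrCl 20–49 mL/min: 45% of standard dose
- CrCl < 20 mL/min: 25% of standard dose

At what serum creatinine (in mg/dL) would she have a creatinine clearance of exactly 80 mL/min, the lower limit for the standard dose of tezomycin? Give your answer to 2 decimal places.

0.82 mg/dL

Standard dose requires CrCl ≥ 80 mL/min.
Set (140 − 77) × 88 × 0.85 / (72 × SCr) = 80
SCr = (140 − 77) × 88 × 0.85 / (72 × 80) = 0.818 mg/dL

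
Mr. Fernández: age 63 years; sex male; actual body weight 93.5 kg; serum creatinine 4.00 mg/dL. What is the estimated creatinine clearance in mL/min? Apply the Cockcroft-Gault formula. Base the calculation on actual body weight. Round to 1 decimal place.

CrCl = (140 − 63) × 93.5 / (72 × 4) = 7199.5 / 288.00 ≈ 25.0 mL/min

25.0 mL/min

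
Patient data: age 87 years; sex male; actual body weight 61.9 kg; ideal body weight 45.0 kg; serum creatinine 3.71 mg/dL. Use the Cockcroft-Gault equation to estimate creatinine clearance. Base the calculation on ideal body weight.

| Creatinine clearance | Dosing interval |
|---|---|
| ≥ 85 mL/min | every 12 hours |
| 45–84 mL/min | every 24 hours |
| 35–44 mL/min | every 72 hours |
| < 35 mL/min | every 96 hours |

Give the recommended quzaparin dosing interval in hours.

every 96 hours

CrCl = (140 − 87) × 45 / (72 × 3.71) = 2385.0 / 267.12 ≈ 8.9 mL/min
CrCl ≈ 9 mL/min → bracket < 35 mL/min → every 96 hours.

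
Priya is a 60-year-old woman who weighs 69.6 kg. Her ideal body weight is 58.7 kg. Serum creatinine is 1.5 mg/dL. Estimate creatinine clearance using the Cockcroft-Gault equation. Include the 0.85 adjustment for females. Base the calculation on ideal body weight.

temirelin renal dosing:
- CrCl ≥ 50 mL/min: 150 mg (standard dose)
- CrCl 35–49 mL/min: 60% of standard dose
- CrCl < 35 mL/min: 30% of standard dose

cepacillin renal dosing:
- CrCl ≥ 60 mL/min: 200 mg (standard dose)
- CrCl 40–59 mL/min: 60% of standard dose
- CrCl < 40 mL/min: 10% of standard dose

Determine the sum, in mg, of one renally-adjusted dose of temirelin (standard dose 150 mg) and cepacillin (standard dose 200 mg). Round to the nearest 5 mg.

110 mg

CrCl = (140 − 60) × 58.7 / (72 × 1.5) × 0.85 = 4696.0 / 108.00 × 0.85 ≈ 37.0 mL/min
CrCl ≈ 37 mL/min.
temirelin: 35–49 mL/min → 60% of 150 mg = 90 mg.
cepacillin: < 40 mL/min → 10% of 200 mg = 20 mg.
Total = 90 + 20 = 110 mg.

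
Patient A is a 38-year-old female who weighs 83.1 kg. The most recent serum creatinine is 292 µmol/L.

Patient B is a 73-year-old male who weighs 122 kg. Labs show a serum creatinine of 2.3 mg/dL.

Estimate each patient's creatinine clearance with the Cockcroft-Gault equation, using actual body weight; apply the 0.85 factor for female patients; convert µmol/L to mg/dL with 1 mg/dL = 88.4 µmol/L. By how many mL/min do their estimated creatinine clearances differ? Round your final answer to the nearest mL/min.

19 mL/min

Patient A: SCr = 292 / 88.4 = 3.303 mg/dL
Patient A: CrCl = (140 − 38) × 83.1 / (72 × 3.303) × 0.85 = 8476.2 / 237.82 × 0.85 ≈ 30.3 mL/min
Patient B: CrCl = (140 − 73) × 122 / (72 × 2.3) = 8174.0 / 165.60 ≈ 49.4 mL/min
|30.3 − 49.4| = 19.1 mL/min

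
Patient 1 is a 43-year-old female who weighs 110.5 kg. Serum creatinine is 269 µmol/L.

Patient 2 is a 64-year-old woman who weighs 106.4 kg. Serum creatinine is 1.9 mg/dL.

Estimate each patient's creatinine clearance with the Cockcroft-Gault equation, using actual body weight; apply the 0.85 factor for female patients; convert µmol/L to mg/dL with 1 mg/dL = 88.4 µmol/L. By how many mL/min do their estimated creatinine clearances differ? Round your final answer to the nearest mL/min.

Patient 1: SCr = 269 / 88.4 = 3.043 mg/dL
Patient 1: CrCl = (140 − 43) × 110.5 / (72 × 3.043) × 0.85 = 10718.5 / 219.10 × 0.85 ≈ 41.6 mL/min
Patient 2: CrCl = (140 − 64) × 106.4 / (72 × 1.9) × 0.85 = 8086.4 / 136.80 × 0.85 ≈ 50.2 mL/min
|41.6 − 50.2| = 8.6 mL/min

9 mL/min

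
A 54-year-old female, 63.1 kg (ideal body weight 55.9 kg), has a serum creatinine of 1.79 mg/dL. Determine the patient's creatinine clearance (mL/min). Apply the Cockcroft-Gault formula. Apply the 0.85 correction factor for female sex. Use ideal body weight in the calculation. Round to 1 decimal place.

CrCl = (140 − 54) × 55.9 / (72 × 1.79) × 0.85 = 4807.4 / 128.88 × 0.85 ≈ 31.7 mL/min

31.7 mL/min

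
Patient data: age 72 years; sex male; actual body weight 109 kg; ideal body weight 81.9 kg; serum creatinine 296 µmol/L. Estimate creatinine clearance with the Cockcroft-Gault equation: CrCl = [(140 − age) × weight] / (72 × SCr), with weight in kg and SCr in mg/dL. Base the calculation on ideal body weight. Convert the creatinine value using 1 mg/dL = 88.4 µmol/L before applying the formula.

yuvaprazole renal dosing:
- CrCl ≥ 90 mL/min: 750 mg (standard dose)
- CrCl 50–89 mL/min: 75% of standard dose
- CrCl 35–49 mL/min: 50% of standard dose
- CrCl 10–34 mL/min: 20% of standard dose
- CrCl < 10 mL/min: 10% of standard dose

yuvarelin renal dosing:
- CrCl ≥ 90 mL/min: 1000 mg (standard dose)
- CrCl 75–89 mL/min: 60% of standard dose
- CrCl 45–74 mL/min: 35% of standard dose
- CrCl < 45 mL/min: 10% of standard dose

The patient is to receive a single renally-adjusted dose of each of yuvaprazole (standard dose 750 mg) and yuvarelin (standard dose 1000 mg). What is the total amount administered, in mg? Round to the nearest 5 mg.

250 mg

SCr = 296 / 88.4 = 3.348 mg/dL
CrCl = (140 − 72) × 81.9 / (72 × 3.348) = 5569.2 / 241.06 ≈ 23.1 mL/min
CrCl ≈ 23 mL/min.
yuvaprazole: 10–34 mL/min → 20% of 750 mg = 150 mg.
yuvarelin: < 45 mL/min → 10% of 1000 mg = 100 mg.
Total = 150 + 100 = 250 mg.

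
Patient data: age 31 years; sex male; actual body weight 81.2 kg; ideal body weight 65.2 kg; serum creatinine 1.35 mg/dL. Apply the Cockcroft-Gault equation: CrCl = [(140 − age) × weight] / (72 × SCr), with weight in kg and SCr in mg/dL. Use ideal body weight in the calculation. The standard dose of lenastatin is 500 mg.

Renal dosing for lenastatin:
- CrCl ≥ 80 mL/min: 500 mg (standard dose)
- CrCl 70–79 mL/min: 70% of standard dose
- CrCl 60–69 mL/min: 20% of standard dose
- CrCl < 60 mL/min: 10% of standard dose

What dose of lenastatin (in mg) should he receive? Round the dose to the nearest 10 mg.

CrCl = (140 − 31) × 65.2 / (72 × 1.35) = 7106.8 / 97.20 ≈ 73.1 mL/min
CrCl ≈ 73 mL/min → bracket 70–79 mL/min.
70% of 500 mg = 350 mg

350 mg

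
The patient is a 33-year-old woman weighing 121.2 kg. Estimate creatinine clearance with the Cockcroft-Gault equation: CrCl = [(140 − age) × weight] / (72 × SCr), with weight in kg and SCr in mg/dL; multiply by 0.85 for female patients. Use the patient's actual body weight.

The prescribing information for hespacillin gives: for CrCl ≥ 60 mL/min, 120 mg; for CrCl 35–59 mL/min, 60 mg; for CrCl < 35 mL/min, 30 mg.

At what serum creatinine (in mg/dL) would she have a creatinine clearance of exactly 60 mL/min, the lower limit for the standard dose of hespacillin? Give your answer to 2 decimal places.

2.55 mg/dL

Standard dose requires CrCl ≥ 60 mL/min.
Set (140 − 33) × 121.2 × 0.85 / (72 × SCr) = 60
SCr = (140 − 33) × 121.2 × 0.85 / (72 × 60) = 2.552 mg/dL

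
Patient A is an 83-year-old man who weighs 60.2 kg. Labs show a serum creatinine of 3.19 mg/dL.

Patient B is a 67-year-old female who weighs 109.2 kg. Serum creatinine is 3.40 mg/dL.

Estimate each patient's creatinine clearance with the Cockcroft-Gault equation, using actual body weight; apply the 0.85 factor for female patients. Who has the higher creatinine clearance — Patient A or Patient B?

Patient A: CrCl = (140 − 83) × 60.2 / (72 × 3.19) = 3431.4 / 229.68 ≈ 14.9 mL/min
Patient B: CrCl = (140 − 67) × 109.2 / (72 × 3.4) × 0.85 = 7971.6 / 244.80 × 0.85 ≈ 27.7 mL/min
14.9 vs 27.7 mL/min → Patient B is higher.

Patient B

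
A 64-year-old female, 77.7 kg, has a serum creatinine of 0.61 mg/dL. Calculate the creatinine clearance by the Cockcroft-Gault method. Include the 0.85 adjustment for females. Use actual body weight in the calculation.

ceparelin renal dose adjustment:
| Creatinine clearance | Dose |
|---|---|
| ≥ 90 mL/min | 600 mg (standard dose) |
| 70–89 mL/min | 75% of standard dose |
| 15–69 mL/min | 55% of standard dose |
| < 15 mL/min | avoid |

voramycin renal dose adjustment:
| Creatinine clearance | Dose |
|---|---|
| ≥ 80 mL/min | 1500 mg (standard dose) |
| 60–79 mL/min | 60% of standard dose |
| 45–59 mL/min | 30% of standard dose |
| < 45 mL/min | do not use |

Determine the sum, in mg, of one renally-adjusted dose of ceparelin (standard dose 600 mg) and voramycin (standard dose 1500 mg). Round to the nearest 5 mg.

2100 mg

CrCl = (140 − 64) × 77.7 / (72 × 0.61) × 0.85 = 5905.2 / 43.92 × 0.85 ≈ 114.3 mL/min
CrCl ≈ 114 mL/min.
ceparelin: ≥ 90 mL/min → 100% of 600 mg = 600 mg.
voramycin: ≥ 80 mL/min → 100% of 1500 mg = 1500 mg.
Total = 600 + 1500 = 2100 mg.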